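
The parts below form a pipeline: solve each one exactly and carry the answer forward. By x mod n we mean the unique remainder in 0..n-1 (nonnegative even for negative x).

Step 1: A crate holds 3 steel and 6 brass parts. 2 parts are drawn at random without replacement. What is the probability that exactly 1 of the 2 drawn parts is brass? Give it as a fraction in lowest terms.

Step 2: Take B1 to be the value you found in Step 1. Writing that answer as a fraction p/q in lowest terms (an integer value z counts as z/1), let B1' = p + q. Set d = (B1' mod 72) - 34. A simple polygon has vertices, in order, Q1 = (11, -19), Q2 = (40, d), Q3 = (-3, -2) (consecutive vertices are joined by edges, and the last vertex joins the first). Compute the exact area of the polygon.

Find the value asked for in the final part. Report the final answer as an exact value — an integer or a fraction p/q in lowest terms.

Step 1: total draws C(9,2) = 36; favorable C(6,1)*C(3,1) = 18; P = 1/2; answer 1/2
Step 2: B1 = 1/2; threaded value p + q = 3; d = -31; cross terms: (11*-31 - 40*-19)=419, (40*-2 - -3*-31)=-173, (-3*-19 - 11*-2)=79; twice the area = |325| = 325; area = 325/2; answer 325/2

325/2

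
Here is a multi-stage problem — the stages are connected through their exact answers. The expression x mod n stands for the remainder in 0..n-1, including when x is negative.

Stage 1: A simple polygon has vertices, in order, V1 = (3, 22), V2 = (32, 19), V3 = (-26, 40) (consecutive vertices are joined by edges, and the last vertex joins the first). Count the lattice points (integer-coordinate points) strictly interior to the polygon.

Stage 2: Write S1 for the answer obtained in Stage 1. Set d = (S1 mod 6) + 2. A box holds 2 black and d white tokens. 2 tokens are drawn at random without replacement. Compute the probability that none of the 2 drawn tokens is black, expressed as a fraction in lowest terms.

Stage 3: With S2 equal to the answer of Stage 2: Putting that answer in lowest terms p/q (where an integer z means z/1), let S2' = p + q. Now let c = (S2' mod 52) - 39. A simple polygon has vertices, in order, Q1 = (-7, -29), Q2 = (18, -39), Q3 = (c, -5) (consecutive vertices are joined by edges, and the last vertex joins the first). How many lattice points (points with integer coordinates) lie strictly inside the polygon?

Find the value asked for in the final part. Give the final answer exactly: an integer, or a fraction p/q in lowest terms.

202

Stage 1: cross terms: (3*19 - 32*22)=-647, (32*40 - -26*19)=1774, (-26*22 - 3*40)=-692; twice the area = |435| = 435; area = 435/2; boundary points = 1 + 1 + 1 = 3; strictly interior points = area - boundary/2 + 1 = 217; answer 217
Stage 2: S1 = 217; d = 3; total draws C(5,2) = 10; favorable C(3,2) = 3; P = 3/10; answer 3/10
Stage 3: S2 = 3/10; threaded value p + q = 13; c = -26; cross terms: (-7*-39 - 18*-29)=795, (18*-5 - -26*-39)=-1104, (-26*-29 - -7*-5)=719; twice the area = |410| = 410; area = 205; boundary points = 5 + 2 + 1 = 8; strictly interior points = area - boundary/2 + 1 = 202; answer 202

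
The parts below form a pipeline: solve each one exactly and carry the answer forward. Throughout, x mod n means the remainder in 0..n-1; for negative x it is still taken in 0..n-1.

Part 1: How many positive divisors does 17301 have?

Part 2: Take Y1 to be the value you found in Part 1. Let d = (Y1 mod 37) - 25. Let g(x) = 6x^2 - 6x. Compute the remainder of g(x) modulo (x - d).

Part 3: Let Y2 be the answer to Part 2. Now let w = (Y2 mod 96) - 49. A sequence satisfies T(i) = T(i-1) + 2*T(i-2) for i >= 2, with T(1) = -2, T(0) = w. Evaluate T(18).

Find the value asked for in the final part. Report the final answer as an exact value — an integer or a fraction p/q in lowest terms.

Part 1: 17301 = 3 * 73 * 79; number of divisors = (1+1) * (1+1) * (1+1) = 8; answer 8
Part 2: Y1 = 8; d = -17; remainder = value at the root: 6*(-17)^2 - 6*(-17)^1 = (1734) + (102) = 1836; answer 1836
Part 3: Y2 = 1836; w = -37; T(2) = 1*(-2) + 2*(-37) = -76; iterating: T(2)=-76, T(3)=-80, T(4)=-232, T(5)=-392, T(6)=-856, T(7)=-1640, T(8)=-3352, T(9)=-6632, T(10)=-13336, T(11)=-26600, T(12)=-53272, T(13)=-106472, T(14)=-213016, T(15)=-425960, T(16)=-851992, T(17)=-1703912, T(18)=-3407896; answer -3407896

-3407896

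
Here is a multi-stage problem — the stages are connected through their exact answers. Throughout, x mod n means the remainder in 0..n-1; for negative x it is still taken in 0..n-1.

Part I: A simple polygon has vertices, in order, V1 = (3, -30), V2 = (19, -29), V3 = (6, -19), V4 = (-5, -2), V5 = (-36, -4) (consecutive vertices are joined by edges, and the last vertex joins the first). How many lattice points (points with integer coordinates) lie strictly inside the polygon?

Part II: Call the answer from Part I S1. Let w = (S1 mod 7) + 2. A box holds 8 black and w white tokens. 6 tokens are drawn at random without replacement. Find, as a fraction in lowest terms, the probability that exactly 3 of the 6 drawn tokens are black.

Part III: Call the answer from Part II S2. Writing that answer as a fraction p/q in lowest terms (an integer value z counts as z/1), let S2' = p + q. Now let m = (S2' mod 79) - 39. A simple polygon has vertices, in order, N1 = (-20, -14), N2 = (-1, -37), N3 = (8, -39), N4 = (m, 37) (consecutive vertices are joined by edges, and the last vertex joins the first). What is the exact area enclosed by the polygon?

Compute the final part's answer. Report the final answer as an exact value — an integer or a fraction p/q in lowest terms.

2147/2

Part I: cross terms: (3*-29 - 19*-30)=483, (19*-19 - 6*-29)=-187, (6*-2 - -5*-19)=-107, (-5*-4 - -36*-2)=-52, (-36*-30 - 3*-4)=1092; twice the area = |1229| = 1229; area = 1229/2; boundary points = 1 + 1 + 1 + 1 + 13 = 17; strictly interior points = area - boundary/2 + 1 = 607; answer 607
Part II: S1 = 607; w = 7; total draws C(15,6) = 5005; favorable C(8,3)*C(7,3) = 1960; P = 56/143; answer 56/143
Part III: S2 = 56/143; threaded value p + q = 199; m = 2; cross terms: (-20*-37 - -1*-14)=726, (-1*-39 - 8*-37)=335, (8*37 - 2*-39)=374, (2*-14 - -20*37)=712; twice the area = |2147| = 2147; area = 2147/2; answer 2147/2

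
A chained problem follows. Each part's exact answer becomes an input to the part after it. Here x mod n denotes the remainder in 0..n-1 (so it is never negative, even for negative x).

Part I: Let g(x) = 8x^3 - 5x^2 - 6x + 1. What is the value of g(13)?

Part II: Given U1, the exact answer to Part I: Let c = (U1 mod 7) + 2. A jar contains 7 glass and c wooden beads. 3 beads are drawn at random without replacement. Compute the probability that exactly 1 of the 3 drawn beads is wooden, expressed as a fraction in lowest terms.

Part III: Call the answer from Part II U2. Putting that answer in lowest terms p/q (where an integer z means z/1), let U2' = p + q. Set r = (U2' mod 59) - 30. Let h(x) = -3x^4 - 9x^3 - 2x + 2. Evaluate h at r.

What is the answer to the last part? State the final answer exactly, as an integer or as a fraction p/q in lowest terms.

-1646342

Part I: 8*(13)^3 - 5*(13)^2 - 6*(13)^1 + 1 = (17576) + (-845) + (-78) + (1) = 16654; answer 16654
Part II: U1 = 16654; c = 3; total draws C(10,3) = 120; favorable C(3,1)*C(7,2) = 63; P = 21/40; answer 21/40
Part III: U2 = 21/40; threaded value p + q = 61; r = -28; -3*(-28)^4 - 9*(-28)^3 - 2*(-28)^1 + 2 = (-1843968) + (197568) + (56) + (2) = -1646342; answer -1646342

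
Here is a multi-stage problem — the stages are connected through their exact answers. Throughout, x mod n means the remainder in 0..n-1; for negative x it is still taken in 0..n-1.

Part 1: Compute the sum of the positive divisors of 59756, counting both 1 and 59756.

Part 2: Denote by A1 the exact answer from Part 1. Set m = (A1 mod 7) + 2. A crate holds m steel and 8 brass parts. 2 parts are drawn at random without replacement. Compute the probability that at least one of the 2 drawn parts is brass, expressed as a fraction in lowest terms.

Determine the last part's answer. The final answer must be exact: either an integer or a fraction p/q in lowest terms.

44/45

Part 1: 59756 = 2^2 * 14939; sigma = (1 + 2 + 4) * (1 + 14939) = 7 * 14940 = 104580; answer 104580
Part 2: A1 = 104580; m = 2; total draws C(10,2) = 45; complement C(2,2) = 1; favorable 45 - 1 = 44; P = 44/45; answer 44/45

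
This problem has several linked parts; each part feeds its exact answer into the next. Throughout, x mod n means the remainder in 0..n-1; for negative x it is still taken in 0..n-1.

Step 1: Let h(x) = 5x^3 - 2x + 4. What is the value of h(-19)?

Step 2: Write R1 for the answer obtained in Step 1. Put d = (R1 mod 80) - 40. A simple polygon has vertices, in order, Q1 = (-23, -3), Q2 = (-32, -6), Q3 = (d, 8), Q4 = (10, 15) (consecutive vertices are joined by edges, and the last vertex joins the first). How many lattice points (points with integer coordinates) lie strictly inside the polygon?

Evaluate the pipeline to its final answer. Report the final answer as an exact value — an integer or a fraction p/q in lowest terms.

291

Step 1: 5*(-19)^3 - 2*(-19)^1 + 4 = (-34295) + (38) + (4) = -34253; answer -34253
Step 2: R1 = -34253; d = 27; cross terms: (-23*-6 - -32*-3)=42, (-32*8 - 27*-6)=-94, (27*15 - 10*8)=325, (10*-3 - -23*15)=315; twice the area = |588| = 588; area = 294; boundary points = 3 + 1 + 1 + 3 = 8; strictly interior points = area - boundary/2 + 1 = 291; answer 291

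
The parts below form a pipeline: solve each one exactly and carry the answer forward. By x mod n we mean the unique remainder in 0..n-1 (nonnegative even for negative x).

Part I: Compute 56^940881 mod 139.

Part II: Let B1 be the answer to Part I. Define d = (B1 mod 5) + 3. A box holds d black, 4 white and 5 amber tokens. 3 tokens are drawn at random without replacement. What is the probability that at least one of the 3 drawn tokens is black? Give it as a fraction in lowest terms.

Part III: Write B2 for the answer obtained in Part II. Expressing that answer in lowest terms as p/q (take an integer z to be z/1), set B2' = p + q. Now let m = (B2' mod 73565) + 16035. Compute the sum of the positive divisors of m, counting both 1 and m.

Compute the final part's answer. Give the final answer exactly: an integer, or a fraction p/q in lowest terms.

16740

Part I: squarings mod 139: 56^1=56, 56^2=78, 56^4=107, 56^8=51, 56^16=99, 56^32=71, 56^64=37, 56^128=118, 56^256=24, 56^512=20, 56^1024=122, 56^2048=11, 56^4096=121, 56^8192=46, 56^16384=31, 56^32768=127, 56^65536=5, 56^131072=25, 56^262144=69, 56^524288=35; 56^940881 = 56^1 * 56^16 * 56^64 * 56^256 * 56^512 * 56^2048 * 56^4096 * 56^16384 * 56^131072 * 56^262144 * 56^524288 = 33 (mod 139); answer 33
Part II: B1 = 33; d = 6; total draws C(15,3) = 455; complement C(9,3) = 84; favorable 455 - 84 = 371; P = 53/65; answer 53/65
Part III: B2 = 53/65; threaded value p + q = 118; m = 16153; 16153 = 29 * 557; sigma = (1 + 29) * (1 + 557) = 30 * 558 = 16740; answer 16740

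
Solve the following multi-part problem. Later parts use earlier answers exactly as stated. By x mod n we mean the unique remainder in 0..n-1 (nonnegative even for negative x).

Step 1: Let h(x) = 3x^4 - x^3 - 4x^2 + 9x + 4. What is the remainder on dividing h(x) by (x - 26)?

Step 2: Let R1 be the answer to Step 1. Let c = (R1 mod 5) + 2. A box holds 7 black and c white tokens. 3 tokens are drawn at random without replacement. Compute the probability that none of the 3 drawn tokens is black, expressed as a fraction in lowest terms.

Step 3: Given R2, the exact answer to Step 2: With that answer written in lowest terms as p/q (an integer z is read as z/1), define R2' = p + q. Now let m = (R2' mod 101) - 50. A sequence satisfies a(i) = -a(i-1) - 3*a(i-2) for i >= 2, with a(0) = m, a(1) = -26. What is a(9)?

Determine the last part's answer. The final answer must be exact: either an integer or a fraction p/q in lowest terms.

Step 1: remainder = value at the root: 3*(26)^4 - 1*(26)^3 - 4*(26)^2 + 9*(26)^1 + 4 = (1370928) + (-17576) + (-2704) + (234) + (4) = 1350886; answer 1350886
Step 2: R1 = 1350886; c = 3; total draws C(10,3) = 120; favorable C(3,3) = 1; P = 1/120; answer 1/120
Step 3: R2 = 1/120; threaded value p + q = 121; m = -30; a(2) = -1*(-26) - 3*(-30) = 116; iterating: a(2)=116, a(3)=-38, a(4)=-310, a(5)=424, a(6)=506, a(7)=-1778, a(8)=260, a(9)=5074; answer 5074

5074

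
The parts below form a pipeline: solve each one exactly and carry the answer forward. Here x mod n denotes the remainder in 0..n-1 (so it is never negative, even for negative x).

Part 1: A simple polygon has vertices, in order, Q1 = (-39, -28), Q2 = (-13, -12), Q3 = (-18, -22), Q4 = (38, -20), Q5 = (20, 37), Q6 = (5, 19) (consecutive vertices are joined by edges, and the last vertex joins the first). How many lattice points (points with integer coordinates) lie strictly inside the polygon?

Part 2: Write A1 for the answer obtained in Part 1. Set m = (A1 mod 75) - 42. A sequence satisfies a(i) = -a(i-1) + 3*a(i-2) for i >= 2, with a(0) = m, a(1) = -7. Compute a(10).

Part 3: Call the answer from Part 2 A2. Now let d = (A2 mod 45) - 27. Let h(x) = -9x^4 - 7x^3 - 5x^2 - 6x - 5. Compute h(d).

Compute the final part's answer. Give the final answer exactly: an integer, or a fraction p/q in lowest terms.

-3992981

Part 1: cross terms: (-39*-12 - -13*-28)=104, (-13*-22 - -18*-12)=70, (-18*-20 - 38*-22)=1196, (38*37 - 20*-20)=1806, (20*19 - 5*37)=195, (5*-28 - -39*19)=601; twice the area = |3972| = 3972; area = 1986; boundary points = 2 + 5 + 2 + 3 + 3 + 1 = 16; strictly interior points = area - boundary/2 + 1 = 1979; answer 1979
Part 2: A1 = 1979; m = -13; a(2) = -1*(-7) + 3*(-13) = -32; iterating: a(2)=-32, a(3)=11, a(4)=-107, a(5)=140, a(6)=-461, a(7)=881, a(8)=-2264, a(9)=4907, a(10)=-11699; answer -11699
Part 3: A2 = -11699; d = -26; -9*(-26)^4 - 7*(-26)^3 - 5*(-26)^2 - 6*(-26)^1 - 5 = (-4112784) + (123032) + (-3380) + (156) + (-5) = -3992981; answer -3992981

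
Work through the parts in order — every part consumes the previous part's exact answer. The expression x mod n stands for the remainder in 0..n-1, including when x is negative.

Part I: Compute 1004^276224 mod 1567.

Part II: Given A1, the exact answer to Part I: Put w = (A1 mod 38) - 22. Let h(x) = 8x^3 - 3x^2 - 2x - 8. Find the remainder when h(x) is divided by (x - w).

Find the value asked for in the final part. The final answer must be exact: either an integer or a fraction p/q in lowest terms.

2575

Part I: squarings mod 1567: 1004^1=1004, 1004^2=435, 1004^4=1185, 1004^8=193, 1004^16=1208, 1004^32=387, 1004^64=904, 1004^128=809, 1004^256=1042, 1004^512=1400, 1004^1024=1250, 1004^2048=201, 1004^4096=1226, 1004^8192=323, 1004^16384=907, 1004^32768=1541, 1004^65536=676, 1004^131072=979, 1004^262144=1004; 1004^276224 = 1004^256 * 1004^512 * 1004^1024 * 1004^4096 * 1004^8192 * 1004^262144 = 979 (mod 1567); answer 979
Part II: A1 = 979; w = 7; remainder = value at the root: 8*(7)^3 - 3*(7)^2 - 2*(7)^1 - 8 = (2744) + (-147) + (-14) + (-8) = 2575; answer 2575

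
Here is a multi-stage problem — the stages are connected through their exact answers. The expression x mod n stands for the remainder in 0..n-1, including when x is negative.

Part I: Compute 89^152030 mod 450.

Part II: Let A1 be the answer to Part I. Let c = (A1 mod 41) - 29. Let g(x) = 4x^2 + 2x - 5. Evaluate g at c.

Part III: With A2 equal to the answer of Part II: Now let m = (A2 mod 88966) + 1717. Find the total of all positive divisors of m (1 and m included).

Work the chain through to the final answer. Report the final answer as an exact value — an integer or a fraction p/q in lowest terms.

Part I: squarings mod 450: 89^1=89, 89^2=271, 89^4=91, 89^8=181, 89^16=361, 89^32=271, 89^64=91, 89^128=181, 89^256=361, 89^512=271, 89^1024=91, 89^2048=181, 89^4096=361, 89^8192=271, 89^16384=91, 89^32768=181, 89^65536=361, 89^131072=271; 89^152030 = 89^2 * 89^4 * 89^8 * 89^16 * 89^64 * 89^128 * 89^256 * 89^4096 * 89^16384 * 89^131072 = 1 (mod 450); answer 1
Part II: A1 = 1; c = -28; 4*(-28)^2 + 2*(-28)^1 - 5 = (3136) + (-56) + (-5) = 3075; answer 3075
Part III: A2 = 3075; m = 4792; 4792 = 2^3 * 599; sigma = (1 + 2 + 4 + 8) * (1 + 599) = 15 * 600 = 9000; answer 9000

9000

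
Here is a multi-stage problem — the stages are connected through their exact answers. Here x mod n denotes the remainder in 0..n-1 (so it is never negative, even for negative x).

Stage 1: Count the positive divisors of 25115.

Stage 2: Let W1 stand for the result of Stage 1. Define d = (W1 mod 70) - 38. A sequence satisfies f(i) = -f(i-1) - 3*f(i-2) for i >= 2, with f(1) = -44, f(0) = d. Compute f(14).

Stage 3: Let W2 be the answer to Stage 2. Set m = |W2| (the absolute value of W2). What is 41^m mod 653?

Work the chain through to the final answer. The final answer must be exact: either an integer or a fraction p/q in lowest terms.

Stage 1: 25115 = 5 * 5023; number of divisors = (1+1) * (1+1) = 4; answer 4
Stage 2: W1 = 4; d = -34; f(2) = -1*(-44) - 3*(-34) = 146; iterating: f(2)=146, f(3)=-14, f(4)=-424, f(5)=466, f(6)=806, f(7)=-2204, f(8)=-214, f(9)=6826, f(10)=-6184, f(11)=-14294, f(12)=32846, f(13)=10036, f(14)=-108574; answer -108574
Stage 3: W2 = -108574; m = 108574; squarings mod 653: 41^1=41, 41^2=375, 41^4=230, 41^8=7, 41^16=49, 41^32=442, 41^64=117, 41^128=629, 41^256=576, 41^512=52, 41^1024=92, 41^2048=628, 41^4096=625, 41^8192=131, 41^16384=183, 41^32768=186, 41^65536=640; 41^108574 = 41^2 * 41^4 * 41^8 * 41^16 * 41^2048 * 41^8192 * 41^32768 * 41^65536 = 604 (mod 653); answer 604

604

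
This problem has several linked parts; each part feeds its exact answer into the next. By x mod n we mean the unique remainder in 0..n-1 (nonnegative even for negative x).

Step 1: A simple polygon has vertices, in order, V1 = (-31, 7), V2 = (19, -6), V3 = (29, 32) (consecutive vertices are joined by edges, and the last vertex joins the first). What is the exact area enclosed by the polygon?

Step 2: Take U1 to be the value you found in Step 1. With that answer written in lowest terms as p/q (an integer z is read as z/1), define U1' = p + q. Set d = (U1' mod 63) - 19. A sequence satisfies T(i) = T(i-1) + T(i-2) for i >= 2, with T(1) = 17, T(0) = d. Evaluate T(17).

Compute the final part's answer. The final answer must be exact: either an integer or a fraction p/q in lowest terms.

Step 1: cross terms: (-31*-6 - 19*7)=53, (19*32 - 29*-6)=782, (29*7 - -31*32)=1195; twice the area = |2030| = 2030; area = 1015; answer 1015
Step 2: U1 = 1015; threaded value p + q = 1016; d = -11; T(2) = 1*(17) + 1*(-11) = 6; iterating: T(2)=6, T(3)=23, T(4)=29, T(5)=52, T(6)=81, T(7)=133, T(8)=214, T(9)=347, T(10)=561, T(11)=908, T(12)=1469, T(13)=2377, T(14)=3846, T(15)=6223, T(16)=10069, T(17)=16292; answer 16292

16292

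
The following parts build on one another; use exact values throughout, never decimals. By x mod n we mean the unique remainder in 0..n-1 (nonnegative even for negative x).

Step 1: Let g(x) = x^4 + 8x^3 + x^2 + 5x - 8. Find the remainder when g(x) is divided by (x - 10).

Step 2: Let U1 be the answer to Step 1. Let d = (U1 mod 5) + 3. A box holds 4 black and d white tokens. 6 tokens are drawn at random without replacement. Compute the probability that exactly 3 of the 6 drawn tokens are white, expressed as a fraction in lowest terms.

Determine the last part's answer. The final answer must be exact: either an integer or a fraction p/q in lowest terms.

Step 1: remainder = value at the root: 1*(10)^4 + 8*(10)^3 + 1*(10)^2 + 5*(10)^1 - 8 = (10000) + (8000) + (100) + (50) + (-8) = 18142; answer 18142
Step 2: U1 = 18142; d = 5; total draws C(9,6) = 84; favorable C(5,3)*C(4,3) = 40; P = 10/21; answer 10/21

10/21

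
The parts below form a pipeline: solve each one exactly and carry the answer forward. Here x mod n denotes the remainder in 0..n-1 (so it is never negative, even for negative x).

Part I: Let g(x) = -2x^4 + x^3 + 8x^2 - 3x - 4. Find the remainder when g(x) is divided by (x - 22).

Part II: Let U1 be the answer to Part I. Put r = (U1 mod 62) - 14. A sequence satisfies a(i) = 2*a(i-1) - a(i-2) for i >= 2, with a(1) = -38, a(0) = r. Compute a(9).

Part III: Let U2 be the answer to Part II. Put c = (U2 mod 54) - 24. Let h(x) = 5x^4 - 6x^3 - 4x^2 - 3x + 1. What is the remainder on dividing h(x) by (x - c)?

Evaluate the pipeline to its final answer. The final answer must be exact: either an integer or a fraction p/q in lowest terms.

1573561

Part I: remainder = value at the root: -2*(22)^4 + 1*(22)^3 + 8*(22)^2 - 3*(22)^1 - 4 = (-468512) + (10648) + (3872) + (-66) + (-4) = -454062; answer -454062
Part II: U1 = -454062; r = 12; a(2) = 2*(-38) - 1*(12) = -88; iterating: a(2)=-88, a(3)=-138, a(4)=-188, a(5)=-238, a(6)=-288, a(7)=-338, a(8)=-388, a(9)=-438; answer -438
Part III: U2 = -438; c = 24; remainder = value at the root: 5*(24)^4 - 6*(24)^3 - 4*(24)^2 - 3*(24)^1 + 1 = (1658880) + (-82944) + (-2304) + (-72) + (1) = 1573561; answer 1573561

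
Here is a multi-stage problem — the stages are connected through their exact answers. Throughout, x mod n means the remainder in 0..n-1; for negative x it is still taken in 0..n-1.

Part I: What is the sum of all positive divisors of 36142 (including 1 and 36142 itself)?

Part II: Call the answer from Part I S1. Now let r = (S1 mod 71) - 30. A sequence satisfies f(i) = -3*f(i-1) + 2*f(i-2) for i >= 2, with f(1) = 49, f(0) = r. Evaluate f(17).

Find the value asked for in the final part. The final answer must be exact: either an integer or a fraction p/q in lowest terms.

Part I: 36142 = 2 * 17 * 1063; sigma = (1 + 2) * (1 + 17) * (1 + 1063) = 3 * 18 * 1064 = 57456; answer 57456
Part II: S1 = 57456; r = -13; f(2) = -3*(49) + 2*(-13) = -173; iterating: f(2)=-173, f(3)=617, f(4)=-2197, f(5)=7825, f(6)=-27869, f(7)=99257, f(8)=-353509, f(9)=1259041, f(10)=-4484141, f(11)=15970505, f(12)=-56879797, f(13)=202580401, f(14)=-721500797, f(15)=2569663193, f(16)=-9151991173, f(17)=32595299905; answer 32595299905

32595299905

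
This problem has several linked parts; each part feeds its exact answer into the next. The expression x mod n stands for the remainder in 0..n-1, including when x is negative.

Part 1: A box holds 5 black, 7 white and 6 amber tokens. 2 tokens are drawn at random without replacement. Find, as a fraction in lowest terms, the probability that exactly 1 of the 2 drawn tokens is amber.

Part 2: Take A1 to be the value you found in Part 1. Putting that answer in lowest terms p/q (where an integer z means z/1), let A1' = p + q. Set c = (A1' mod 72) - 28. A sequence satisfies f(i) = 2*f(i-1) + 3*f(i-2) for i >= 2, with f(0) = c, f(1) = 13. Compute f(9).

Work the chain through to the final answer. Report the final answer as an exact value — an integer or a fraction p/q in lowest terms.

49213

Part 1: total draws C(18,2) = 153; favorable C(6,1)*C(12,1) = 72; P = 8/17; answer 8/17
Part 2: A1 = 8/17; threaded value p + q = 25; c = -3; f(2) = 2*(13) + 3*(-3) = 17; iterating: f(2)=17, f(3)=73, f(4)=197, f(5)=613, f(6)=1817, f(7)=5473, f(8)=16397, f(9)=49213; answer 49213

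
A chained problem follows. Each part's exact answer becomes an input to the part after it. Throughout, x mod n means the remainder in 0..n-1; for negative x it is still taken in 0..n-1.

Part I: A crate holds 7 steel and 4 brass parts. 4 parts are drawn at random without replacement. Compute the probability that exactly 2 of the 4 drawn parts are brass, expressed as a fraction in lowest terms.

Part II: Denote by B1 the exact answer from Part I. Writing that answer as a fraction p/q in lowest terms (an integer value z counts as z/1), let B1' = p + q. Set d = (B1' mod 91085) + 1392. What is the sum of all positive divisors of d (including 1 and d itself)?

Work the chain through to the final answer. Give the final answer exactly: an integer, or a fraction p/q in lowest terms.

2576

Part I: total draws C(11,4) = 330; favorable C(4,2)*C(7,2) = 126; P = 21/55; answer 21/55
Part II: B1 = 21/55; threaded value p + q = 76; d = 1468; 1468 = 2^2 * 367; sigma = (1 + 2 + 4) * (1 + 367) = 7 * 368 = 2576; answer 2576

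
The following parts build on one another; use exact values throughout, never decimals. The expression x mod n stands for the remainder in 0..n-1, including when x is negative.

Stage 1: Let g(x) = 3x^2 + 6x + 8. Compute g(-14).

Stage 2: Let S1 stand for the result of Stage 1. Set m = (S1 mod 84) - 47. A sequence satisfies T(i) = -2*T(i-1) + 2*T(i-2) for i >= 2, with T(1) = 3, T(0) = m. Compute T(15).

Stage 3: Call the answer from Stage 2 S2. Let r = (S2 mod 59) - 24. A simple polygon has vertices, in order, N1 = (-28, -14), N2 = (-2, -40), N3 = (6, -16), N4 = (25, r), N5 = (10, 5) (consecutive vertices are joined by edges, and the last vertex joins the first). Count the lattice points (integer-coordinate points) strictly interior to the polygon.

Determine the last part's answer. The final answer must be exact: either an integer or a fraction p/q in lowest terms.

Stage 1: 3*(-14)^2 + 6*(-14)^1 + 8 = (588) + (-84) + (8) = 512; answer 512
Stage 2: S1 = 512; m = -39; T(2) = -2*(3) + 2*(-39) = -84; iterating: T(2)=-84, T(3)=174, T(4)=-516, T(5)=1380, T(6)=-3792, T(7)=10344, T(8)=-28272, T(9)=77232, T(10)=-211008, T(11)=576480, T(12)=-1574976, T(13)=4302912, T(14)=-11755776, T(15)=32117376; answer 32117376
Stage 3: S2 = 32117376; r = -6; cross terms: (-28*-40 - -2*-14)=1092, (-2*-16 - 6*-40)=272, (6*-6 - 25*-16)=364, (25*5 - 10*-6)=185, (10*-14 - -28*5)=0; twice the area = |1913| = 1913; area = 1913/2; boundary points = 26 + 8 + 1 + 1 + 19 = 55; strictly interior points = area - boundary/2 + 1 = 930; answer 930

930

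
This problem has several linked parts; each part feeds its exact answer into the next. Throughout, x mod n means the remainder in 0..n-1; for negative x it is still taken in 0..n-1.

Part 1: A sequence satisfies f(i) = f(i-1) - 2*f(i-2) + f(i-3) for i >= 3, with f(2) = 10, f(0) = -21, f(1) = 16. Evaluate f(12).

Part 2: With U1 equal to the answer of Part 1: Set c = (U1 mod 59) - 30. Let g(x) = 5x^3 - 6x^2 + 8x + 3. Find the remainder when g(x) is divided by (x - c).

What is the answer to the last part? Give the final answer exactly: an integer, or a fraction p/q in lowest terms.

-140637

Part 1: f(3) = 1*(10) - 2*(16) + 1*(-21) = -43; iterating: f(3)=-43, f(4)=-47, f(5)=49, f(6)=100, f(7)=-45, f(8)=-196, f(9)=-6, f(10)=341, f(11)=157, f(12)=-531; answer -531
Part 2: U1 = -531; c = -30; remainder = value at the root: 5*(-30)^3 - 6*(-30)^2 + 8*(-30)^1 + 3 = (-135000) + (-5400) + (-240) + (3) = -140637; answer -140637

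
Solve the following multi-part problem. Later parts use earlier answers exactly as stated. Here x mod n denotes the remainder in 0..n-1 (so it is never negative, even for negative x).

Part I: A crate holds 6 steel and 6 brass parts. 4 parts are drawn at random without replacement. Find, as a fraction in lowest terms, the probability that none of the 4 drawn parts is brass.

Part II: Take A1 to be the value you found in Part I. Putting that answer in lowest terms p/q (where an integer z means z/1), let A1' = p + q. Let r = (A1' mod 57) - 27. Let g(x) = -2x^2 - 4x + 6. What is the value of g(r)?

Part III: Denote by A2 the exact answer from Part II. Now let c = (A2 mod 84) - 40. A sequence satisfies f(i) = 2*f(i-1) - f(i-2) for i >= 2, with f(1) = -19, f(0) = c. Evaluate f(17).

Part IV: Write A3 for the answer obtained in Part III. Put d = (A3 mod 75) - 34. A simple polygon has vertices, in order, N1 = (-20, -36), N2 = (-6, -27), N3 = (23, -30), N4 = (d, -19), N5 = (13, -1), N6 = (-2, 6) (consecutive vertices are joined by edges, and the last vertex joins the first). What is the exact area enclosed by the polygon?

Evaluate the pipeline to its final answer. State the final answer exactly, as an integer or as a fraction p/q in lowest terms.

Part I: total draws C(12,4) = 495; favorable C(6,4) = 15; P = 1/33; answer 1/33
Part II: A1 = 1/33; threaded value p + q = 34; r = 7; -2*(7)^2 - 4*(7)^1 + 6 = (-98) + (-28) + (6) = -120; answer -120
Part III: A2 = -120; c = 8; f(2) = 2*(-19) - 1*(8) = -46; iterating: f(2)=-46, f(3)=-73, f(4)=-100, f(5)=-127, f(6)=-154, f(7)=-181, f(8)=-208, f(9)=-235, f(10)=-262, f(11)=-289, f(12)=-316, f(13)=-343, f(14)=-370, f(15)=-397, f(16)=-424, f(17)=-451; answer -451
Part IV: A3 = -451; d = 40; cross terms: (-20*-27 - -6*-36)=324, (-6*-30 - 23*-27)=801, (23*-19 - 40*-30)=763, (40*-1 - 13*-19)=207, (13*6 - -2*-1)=76, (-2*-36 - -20*6)=192; twice the area = |2363| = 2363; area = 2363/2; answer 2363/2

2363/2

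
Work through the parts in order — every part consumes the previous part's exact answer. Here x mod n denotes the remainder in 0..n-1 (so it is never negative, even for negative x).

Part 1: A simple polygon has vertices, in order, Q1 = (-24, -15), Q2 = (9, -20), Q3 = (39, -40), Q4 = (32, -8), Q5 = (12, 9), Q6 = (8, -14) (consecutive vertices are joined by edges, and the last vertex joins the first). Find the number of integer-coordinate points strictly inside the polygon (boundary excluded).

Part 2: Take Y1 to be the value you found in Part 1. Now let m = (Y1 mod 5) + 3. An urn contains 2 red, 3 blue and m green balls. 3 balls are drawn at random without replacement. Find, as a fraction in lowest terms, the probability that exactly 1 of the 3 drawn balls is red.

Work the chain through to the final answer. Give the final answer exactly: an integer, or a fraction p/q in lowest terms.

Part 1: cross terms: (-24*-20 - 9*-15)=615, (9*-40 - 39*-20)=420, (39*-8 - 32*-40)=968, (32*9 - 12*-8)=384, (12*-14 - 8*9)=-240, (8*-15 - -24*-14)=-456; twice the area = |1691| = 1691; area = 1691/2; boundary points = 1 + 10 + 1 + 1 + 1 + 1 = 15; strictly interior points = area - boundary/2 + 1 = 839; answer 839
Part 2: Y1 = 839; m = 7; total draws C(12,3) = 220; favorable C(2,1)*C(10,2) = 90; P = 9/22; answer 9/22

9/22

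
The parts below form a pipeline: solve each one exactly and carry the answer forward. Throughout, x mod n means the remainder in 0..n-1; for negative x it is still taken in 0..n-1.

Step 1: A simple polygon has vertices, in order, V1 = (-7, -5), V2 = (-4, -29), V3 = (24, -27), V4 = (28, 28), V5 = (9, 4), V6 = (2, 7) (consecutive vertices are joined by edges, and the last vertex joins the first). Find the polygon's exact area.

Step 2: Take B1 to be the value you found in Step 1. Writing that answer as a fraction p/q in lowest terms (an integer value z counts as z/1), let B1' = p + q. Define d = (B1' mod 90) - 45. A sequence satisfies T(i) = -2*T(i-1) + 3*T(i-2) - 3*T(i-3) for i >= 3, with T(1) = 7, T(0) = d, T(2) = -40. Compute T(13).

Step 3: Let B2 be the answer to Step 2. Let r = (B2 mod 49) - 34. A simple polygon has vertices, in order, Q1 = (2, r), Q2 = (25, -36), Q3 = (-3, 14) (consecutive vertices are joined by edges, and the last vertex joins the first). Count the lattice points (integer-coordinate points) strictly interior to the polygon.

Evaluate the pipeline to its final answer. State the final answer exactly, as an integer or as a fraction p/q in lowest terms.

238

Step 1: cross terms: (-7*-29 - -4*-5)=183, (-4*-27 - 24*-29)=804, (24*28 - 28*-27)=1428, (28*4 - 9*28)=-140, (9*7 - 2*4)=55, (2*-5 - -7*7)=39; twice the area = |2369| = 2369; area = 2369/2; answer 2369/2
Step 2: B1 = 2369/2; threaded value p + q = 2371; d = -14; T(3) = -2*(-40) + 3*(7) - 3*(-14) = 143; iterating: T(3)=143, T(4)=-427, T(5)=1403, T(6)=-4516, T(7)=14522, T(8)=-46801, T(9)=150716, T(10)=-485401, T(11)=1563353, T(12)=-5035057, T(13)=16216376; answer 16216376
Step 3: B2 = 16216376; r = -12; cross terms: (2*-36 - 25*-12)=228, (25*14 - -3*-36)=242, (-3*-12 - 2*14)=8; twice the area = |478| = 478; area = 239; boundary points = 1 + 2 + 1 = 4; strictly interior points = area - boundary/2 + 1 = 238; answer 238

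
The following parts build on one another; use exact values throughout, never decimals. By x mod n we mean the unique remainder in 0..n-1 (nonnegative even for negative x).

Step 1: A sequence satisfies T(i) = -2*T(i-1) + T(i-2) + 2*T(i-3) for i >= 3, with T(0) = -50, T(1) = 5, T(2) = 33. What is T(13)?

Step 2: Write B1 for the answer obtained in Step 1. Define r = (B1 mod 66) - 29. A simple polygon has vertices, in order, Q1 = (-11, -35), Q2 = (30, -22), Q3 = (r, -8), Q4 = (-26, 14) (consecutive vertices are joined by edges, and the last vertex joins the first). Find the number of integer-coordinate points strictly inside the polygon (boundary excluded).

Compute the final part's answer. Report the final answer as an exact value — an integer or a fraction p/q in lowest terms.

1486

Step 1: T(3) = -2*(33) + 1*(5) + 2*(-50) = -161; iterating: T(3)=-161, T(4)=365, T(5)=-825, T(6)=1693, T(7)=-3481, T(8)=7005, T(9)=-14105, T(10)=28253, T(11)=-56601, T(12)=113245, T(13)=-226585; answer -226585
Step 2: B1 = -226585; r = 30; cross terms: (-11*-22 - 30*-35)=1292, (30*-8 - 30*-22)=420, (30*14 - -26*-8)=212, (-26*-35 - -11*14)=1064; twice the area = |2988| = 2988; area = 1494; boundary points = 1 + 14 + 2 + 1 = 18; strictly interior points = area - boundary/2 + 1 = 1486; answer 1486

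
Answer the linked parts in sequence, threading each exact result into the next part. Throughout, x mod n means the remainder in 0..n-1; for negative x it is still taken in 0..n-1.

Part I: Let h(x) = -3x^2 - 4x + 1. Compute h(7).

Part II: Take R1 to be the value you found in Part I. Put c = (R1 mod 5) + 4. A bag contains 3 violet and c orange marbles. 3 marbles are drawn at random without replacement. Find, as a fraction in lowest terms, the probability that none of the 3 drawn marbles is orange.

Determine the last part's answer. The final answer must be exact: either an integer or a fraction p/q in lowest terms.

1/56

Part I: -3*(7)^2 - 4*(7)^1 + 1 = (-147) + (-28) + (1) = -174; answer -174
Part II: R1 = -174; c = 5; total draws C(8,3) = 56; favorable C(3,3) = 1; P = 1/56; answer 1/56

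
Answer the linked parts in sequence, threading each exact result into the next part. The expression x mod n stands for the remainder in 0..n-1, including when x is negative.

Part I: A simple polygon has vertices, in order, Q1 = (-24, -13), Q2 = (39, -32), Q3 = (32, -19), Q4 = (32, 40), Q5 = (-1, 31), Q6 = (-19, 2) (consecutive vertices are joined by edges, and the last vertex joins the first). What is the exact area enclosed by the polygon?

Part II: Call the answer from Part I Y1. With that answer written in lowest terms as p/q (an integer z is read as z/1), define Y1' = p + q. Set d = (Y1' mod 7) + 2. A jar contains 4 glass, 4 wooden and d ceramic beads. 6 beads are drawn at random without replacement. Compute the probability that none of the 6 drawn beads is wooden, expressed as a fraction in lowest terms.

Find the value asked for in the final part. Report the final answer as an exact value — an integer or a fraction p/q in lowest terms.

1/210

Part I: cross terms: (-24*-32 - 39*-13)=1275, (39*-19 - 32*-32)=283, (32*40 - 32*-19)=1888, (32*31 - -1*40)=1032, (-1*2 - -19*31)=587, (-19*-13 - -24*2)=295; twice the area = |5360| = 5360; area = 2680; answer 2680
Part II: Y1 = 2680; threaded value p + q = 2681; d = 2; total draws C(10,6) = 210; favorable C(6,6) = 1; P = 1/210; answer 1/210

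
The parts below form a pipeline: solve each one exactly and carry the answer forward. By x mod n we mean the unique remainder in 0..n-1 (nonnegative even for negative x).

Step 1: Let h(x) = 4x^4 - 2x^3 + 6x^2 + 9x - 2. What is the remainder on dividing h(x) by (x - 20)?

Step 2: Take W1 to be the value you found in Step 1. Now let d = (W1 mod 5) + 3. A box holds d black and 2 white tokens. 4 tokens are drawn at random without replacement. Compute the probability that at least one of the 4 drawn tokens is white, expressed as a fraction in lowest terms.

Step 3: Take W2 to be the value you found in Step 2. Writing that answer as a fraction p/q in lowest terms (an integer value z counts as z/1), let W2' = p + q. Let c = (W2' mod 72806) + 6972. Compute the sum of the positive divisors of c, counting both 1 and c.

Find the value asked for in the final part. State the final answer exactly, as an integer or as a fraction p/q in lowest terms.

Step 1: remainder = value at the root: 4*(20)^4 - 2*(20)^3 + 6*(20)^2 + 9*(20)^1 - 2 = (640000) + (-16000) + (2400) + (180) + (-2) = 626578; answer 626578
Step 2: W1 = 626578; d = 6; total draws C(8,4) = 70; complement C(6,4) = 15; favorable 70 - 15 = 55; P = 11/14; answer 11/14
Step 3: W2 = 11/14; threaded value p + q = 25; c = 6997; 6997 is prime, so its only divisors are 1 and 6997; sigma = 1 + 6997 = 6998; answer 6998

6998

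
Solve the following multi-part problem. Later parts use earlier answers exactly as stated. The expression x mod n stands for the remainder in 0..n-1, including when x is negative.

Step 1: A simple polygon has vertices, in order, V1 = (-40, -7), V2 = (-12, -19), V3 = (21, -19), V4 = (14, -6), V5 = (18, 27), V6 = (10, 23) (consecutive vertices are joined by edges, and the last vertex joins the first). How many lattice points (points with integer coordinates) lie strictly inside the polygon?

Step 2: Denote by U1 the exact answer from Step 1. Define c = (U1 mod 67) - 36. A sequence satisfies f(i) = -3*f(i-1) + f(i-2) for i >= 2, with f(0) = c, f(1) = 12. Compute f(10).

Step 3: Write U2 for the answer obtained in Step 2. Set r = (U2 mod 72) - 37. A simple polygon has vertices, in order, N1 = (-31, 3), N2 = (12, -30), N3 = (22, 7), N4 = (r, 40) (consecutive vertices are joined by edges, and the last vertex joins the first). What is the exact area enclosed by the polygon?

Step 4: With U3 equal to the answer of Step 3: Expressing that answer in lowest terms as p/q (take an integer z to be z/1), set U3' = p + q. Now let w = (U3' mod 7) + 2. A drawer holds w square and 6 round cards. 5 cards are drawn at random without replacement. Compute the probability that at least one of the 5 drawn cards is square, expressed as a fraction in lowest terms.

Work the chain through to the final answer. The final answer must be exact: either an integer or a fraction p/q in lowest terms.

Step 1: cross terms: (-40*-19 - -12*-7)=676, (-12*-19 - 21*-19)=627, (21*-6 - 14*-19)=140, (14*27 - 18*-6)=486, (18*23 - 10*27)=144, (10*-7 - -40*23)=850; twice the area = |2923| = 2923; area = 2923/2; boundary points = 4 + 33 + 1 + 1 + 4 + 10 = 53; strictly interior points = area - boundary/2 + 1 = 1436; answer 1436
Step 2: U1 = 1436; c = -7; f(2) = -3*(12) + 1*(-7) = -43; iterating: f(2)=-43, f(3)=141, f(4)=-466, f(5)=1539, f(6)=-5083, f(7)=16788, f(8)=-55447, f(9)=183129, f(10)=-604834; answer -604834
Step 3: U2 = -604834; r = 1; cross terms: (-31*-30 - 12*3)=894, (12*7 - 22*-30)=744, (22*40 - 1*7)=873, (1*3 - -31*40)=1243; twice the area = |3754| = 3754; area = 1877; answer 1877
Step 4: U3 = 1877; threaded value p + q = 1878; w = 4; total draws C(10,5) = 252; complement C(6,5) = 6; favorable 252 - 6 = 246; P = 41/42; answer 41/42

41/42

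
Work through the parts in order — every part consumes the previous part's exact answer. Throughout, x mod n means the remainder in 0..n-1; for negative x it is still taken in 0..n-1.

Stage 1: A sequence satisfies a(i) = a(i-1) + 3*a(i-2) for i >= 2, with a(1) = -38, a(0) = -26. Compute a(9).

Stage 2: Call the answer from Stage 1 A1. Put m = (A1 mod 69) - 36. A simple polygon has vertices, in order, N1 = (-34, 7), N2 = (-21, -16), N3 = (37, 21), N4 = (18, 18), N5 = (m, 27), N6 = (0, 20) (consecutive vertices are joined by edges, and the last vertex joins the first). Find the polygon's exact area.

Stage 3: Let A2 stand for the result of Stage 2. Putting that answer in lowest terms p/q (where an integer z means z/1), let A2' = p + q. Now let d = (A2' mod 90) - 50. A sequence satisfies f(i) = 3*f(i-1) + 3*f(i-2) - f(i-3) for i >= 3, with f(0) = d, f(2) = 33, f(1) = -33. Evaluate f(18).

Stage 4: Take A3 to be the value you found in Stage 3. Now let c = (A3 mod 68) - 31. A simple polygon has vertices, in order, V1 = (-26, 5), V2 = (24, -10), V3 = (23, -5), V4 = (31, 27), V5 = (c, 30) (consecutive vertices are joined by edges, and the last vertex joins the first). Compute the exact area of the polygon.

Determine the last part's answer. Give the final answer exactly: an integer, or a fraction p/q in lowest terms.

Stage 1: a(2) = 1*(-38) + 3*(-26) = -116; iterating: a(2)=-116, a(3)=-230, a(4)=-578, a(5)=-1268, a(6)=-3002, a(7)=-6806, a(8)=-15812, a(9)=-36230; answer -36230
Stage 2: A1 = -36230; m = 28; cross terms: (-34*-16 - -21*7)=691, (-21*21 - 37*-16)=151, (37*18 - 18*21)=288, (18*27 - 28*18)=-18, (28*20 - 0*27)=560, (0*7 - -34*20)=680; twice the area = |2352| = 2352; area = 1176; answer 1176
Stage 3: A2 = 1176; threaded value p + q = 1177; d = -43; f(3) = 3*(33) + 3*(-33) - 1*(-43) = 43; iterating: f(3)=43, f(4)=261, f(5)=879, f(6)=3377, f(7)=12507, f(8)=46773, f(9)=174463, f(10)=651201, f(11)=2430219, f(12)=9069797, f(13)=33848847, f(14)=126325713, f(15)=471453883, f(16)=1759489941, f(17)=6566505759, f(18)=24506533217; answer 24506533217
Stage 4: A3 = 24506533217; c = -6; cross terms: (-26*-10 - 24*5)=140, (24*-5 - 23*-10)=110, (23*27 - 31*-5)=776, (31*30 - -6*27)=1092, (-6*5 - -26*30)=750; twice the area = |2868| = 2868; area = 1434; answer 1434

1434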